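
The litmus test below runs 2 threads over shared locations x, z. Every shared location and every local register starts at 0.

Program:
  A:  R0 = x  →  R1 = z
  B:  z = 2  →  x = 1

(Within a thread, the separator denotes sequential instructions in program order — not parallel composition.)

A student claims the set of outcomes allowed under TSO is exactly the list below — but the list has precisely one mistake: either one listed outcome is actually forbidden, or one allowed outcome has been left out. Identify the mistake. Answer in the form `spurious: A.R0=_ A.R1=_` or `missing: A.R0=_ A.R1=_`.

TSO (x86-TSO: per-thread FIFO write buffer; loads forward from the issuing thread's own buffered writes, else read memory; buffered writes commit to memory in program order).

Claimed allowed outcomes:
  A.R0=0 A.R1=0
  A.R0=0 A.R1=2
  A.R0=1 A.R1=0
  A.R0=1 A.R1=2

outcome vector order: (A.R0,A.R1)
TSO (3): 00; 02; 12
claimed∖TSO = {10}

spurious: A.R0=1 A.R1=0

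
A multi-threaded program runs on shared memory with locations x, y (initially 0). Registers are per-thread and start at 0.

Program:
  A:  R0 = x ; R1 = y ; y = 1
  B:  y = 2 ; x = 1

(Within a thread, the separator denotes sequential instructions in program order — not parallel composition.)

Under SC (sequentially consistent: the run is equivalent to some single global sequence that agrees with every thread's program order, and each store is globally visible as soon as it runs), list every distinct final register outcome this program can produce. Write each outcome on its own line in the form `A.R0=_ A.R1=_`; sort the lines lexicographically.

A.R0=0 A.R1=0
A.R0=0 A.R1=2
A.R0=1 A.R1=2

outcome vector order: (A.R0,A.R1)
|SC outcomes| = 3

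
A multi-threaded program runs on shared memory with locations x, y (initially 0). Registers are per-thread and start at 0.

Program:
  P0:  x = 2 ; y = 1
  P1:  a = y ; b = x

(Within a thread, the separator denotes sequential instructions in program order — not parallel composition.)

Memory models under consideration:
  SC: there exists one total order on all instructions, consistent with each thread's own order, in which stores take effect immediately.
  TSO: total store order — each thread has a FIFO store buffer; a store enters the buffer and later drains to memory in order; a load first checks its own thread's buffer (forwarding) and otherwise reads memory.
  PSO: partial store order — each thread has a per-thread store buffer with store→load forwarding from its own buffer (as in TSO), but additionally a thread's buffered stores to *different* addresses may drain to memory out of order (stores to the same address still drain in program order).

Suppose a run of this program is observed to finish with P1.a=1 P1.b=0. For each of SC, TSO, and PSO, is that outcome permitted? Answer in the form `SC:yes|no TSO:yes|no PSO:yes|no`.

outcome vector order: (P1.a,P1.b)
SC (3): <0 0> <0 2> <1 2>
TSO (3): <0 0> <0 2> <1 2>
PSO (4): <0 0> <0 2> <1 0> <1 2>
target <1 0> ∈ {PSO}

SC:no TSO:no PSO:yes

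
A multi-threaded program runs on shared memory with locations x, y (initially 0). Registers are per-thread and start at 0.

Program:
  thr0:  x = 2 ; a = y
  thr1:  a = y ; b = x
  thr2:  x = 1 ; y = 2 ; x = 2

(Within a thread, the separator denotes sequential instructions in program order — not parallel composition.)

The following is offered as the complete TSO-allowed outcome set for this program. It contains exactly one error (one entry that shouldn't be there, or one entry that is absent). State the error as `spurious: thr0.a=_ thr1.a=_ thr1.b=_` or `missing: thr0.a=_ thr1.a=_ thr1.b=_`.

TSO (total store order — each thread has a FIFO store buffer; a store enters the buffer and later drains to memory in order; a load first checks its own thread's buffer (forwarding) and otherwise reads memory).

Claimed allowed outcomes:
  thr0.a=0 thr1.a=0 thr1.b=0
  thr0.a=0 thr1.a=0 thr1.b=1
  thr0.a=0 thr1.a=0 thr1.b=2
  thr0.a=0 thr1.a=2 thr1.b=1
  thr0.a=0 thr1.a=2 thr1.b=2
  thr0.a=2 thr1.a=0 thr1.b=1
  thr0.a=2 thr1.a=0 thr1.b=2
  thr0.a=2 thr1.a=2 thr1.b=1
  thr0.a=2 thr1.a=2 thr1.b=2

missing: thr0.a=2 thr1.a=0 thr1.b=0

outcome vector order: (thr0.a,thr1.a,thr1.b)
TSO: 10 outcomes — {(0,0,0), (0,0,1), (0,0,2), (0,2,1), (0,2,2), (2,0,0), (2,0,1), (2,0,2), (2,2,1), (2,2,2)}
TSO∖claimed = {(2,0,0)}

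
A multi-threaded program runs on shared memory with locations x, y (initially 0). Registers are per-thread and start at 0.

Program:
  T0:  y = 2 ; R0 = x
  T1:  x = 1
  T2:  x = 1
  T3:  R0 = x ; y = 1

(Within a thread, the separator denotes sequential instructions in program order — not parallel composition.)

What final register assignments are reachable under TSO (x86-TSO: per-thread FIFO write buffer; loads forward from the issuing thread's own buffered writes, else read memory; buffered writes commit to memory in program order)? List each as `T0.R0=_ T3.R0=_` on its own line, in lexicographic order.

T0.R0=0 T3.R0=0
T0.R0=0 T3.R0=1
T0.R0=1 T3.R0=0
T0.R0=1 T3.R0=1

outcome vector order: (T0.R0,T3.R0)
|TSO outcomes| = 4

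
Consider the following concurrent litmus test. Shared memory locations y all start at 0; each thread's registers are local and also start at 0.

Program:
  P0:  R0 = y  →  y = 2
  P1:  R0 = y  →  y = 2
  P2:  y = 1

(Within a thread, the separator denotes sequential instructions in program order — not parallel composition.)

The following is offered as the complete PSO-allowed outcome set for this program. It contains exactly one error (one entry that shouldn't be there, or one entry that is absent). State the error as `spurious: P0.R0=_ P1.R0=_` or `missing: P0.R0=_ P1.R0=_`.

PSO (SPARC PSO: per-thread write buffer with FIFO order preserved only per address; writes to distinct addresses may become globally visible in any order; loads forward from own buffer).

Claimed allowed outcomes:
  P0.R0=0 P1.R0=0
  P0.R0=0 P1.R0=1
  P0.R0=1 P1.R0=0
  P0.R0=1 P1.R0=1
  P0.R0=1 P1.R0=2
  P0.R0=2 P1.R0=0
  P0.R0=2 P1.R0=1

outcome vector order: (P0.R0,P1.R0)
under PSO → 00 01 02 10 11 12 20 21
PSO∖claimed = {02}

missing: P0.R0=0 P1.R0=2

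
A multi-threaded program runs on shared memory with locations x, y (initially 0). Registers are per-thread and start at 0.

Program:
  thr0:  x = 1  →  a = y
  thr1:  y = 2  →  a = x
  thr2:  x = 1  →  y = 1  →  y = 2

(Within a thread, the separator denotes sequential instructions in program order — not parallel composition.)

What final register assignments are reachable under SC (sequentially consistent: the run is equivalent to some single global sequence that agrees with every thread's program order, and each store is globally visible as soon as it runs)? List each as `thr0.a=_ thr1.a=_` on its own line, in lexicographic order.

outcome vector order: (thr0.a,thr1.a)
|SC outcomes| = 5

thr0.a=0 thr1.a=1
thr0.a=1 thr1.a=0
thr0.a=1 thr1.a=1
thr0.a=2 thr1.a=0
thr0.a=2 thr1.a=1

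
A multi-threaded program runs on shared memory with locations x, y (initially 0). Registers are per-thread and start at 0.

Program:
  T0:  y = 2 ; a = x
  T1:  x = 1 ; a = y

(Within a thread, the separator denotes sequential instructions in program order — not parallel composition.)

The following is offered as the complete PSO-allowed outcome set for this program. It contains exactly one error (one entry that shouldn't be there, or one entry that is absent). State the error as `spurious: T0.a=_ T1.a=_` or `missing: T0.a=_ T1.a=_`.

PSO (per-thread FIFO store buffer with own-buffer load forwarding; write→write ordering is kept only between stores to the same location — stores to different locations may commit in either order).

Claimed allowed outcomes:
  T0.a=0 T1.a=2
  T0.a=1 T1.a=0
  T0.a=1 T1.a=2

missing: T0.a=0 T1.a=0

outcome vector order: (T0.a,T1.a)
[PSO] allowed = {<0 0>, <0 2>, <1 0>, <1 2>}
PSO∖claimed = {<0 0>}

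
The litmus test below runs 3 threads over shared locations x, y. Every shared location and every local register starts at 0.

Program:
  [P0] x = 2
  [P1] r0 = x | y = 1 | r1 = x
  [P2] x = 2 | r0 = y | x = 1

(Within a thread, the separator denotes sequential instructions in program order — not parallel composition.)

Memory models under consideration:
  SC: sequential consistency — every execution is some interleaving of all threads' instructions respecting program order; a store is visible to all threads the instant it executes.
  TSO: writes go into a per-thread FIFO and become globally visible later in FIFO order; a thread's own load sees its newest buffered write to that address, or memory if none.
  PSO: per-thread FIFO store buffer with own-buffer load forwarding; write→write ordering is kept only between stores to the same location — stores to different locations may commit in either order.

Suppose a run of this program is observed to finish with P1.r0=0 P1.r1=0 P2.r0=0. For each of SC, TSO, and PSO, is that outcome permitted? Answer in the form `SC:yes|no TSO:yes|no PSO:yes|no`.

outcome vector order: (P1.r0,P1.r1,P2.r0)
under SC → <0 0 1>; <0 1 0>; <0 1 1>; <0 2 0>; <0 2 1>; <1 1 0>; <1 2 0>; <2 1 0>; <2 1 1>; <2 2 0>; <2 2 1>
under TSO → <0 0 0>; <0 0 1>; <0 1 0>; <0 1 1>; <0 2 0>; <0 2 1>; <1 1 0>; <1 2 0>; <2 1 0>; <2 1 1>; <2 2 0>; <2 2 1>
under PSO → <0 0 0>; <0 0 1>; <0 1 0>; <0 1 1>; <0 2 0>; <0 2 1>; <1 1 0>; <1 2 0>; <2 1 0>; <2 1 1>; <2 2 0>; <2 2 1>
target <0 0 0> ∈ {TSO,PSO}

SC:no TSO:yes PSO:yes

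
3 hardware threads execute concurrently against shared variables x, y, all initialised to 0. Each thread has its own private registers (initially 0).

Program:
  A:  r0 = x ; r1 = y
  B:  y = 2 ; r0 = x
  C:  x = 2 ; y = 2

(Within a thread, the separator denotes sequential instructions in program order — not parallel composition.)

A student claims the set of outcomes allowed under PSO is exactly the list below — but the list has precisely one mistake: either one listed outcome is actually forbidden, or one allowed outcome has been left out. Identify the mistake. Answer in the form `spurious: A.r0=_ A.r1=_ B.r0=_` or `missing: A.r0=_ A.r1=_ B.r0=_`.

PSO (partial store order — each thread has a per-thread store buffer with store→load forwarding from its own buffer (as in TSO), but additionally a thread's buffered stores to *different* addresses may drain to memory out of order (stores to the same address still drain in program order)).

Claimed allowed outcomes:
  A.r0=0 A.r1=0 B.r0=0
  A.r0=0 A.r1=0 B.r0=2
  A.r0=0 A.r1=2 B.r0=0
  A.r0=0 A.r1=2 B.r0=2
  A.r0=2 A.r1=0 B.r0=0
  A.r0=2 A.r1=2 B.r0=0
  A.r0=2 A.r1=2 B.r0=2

missing: A.r0=2 A.r1=0 B.r0=2

outcome vector order: (A.r0,A.r1,B.r0)
[PSO] allowed = {<0 0 0>, <0 0 2>, <0 2 0>, <0 2 2>, <2 0 0>, <2 0 2>, <2 2 0>, <2 2 2>}
PSO∖claimed = {<2 0 2>}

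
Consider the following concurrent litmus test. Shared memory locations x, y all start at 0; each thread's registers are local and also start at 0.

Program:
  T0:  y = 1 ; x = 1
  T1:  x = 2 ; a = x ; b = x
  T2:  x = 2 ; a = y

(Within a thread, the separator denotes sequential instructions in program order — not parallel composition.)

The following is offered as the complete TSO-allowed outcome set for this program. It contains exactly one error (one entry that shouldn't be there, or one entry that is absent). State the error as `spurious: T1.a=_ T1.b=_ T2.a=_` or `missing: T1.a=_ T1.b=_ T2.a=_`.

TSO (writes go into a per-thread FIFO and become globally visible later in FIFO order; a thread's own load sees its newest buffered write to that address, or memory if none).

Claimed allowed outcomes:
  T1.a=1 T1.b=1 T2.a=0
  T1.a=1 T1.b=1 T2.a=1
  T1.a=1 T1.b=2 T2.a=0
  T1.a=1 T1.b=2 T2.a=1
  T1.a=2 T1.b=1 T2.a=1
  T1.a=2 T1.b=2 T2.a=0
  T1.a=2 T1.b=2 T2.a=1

outcome vector order: (T1.a,T1.b,T2.a)
under TSO → 110, 111, 120, 121, 210, 211, 220, 221
TSO∖claimed = {210}

missing: T1.a=2 T1.b=1 T2.a=0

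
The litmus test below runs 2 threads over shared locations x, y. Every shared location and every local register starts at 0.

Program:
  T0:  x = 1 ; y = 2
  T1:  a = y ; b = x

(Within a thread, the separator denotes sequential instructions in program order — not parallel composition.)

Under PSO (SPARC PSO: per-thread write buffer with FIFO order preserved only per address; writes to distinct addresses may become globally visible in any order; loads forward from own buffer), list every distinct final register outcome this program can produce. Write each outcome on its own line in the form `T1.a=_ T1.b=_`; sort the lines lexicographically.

T1.a=0 T1.b=0
T1.a=0 T1.b=1
T1.a=2 T1.b=0
T1.a=2 T1.b=1

outcome vector order: (T1.a,T1.b)
|PSO outcomes| = 4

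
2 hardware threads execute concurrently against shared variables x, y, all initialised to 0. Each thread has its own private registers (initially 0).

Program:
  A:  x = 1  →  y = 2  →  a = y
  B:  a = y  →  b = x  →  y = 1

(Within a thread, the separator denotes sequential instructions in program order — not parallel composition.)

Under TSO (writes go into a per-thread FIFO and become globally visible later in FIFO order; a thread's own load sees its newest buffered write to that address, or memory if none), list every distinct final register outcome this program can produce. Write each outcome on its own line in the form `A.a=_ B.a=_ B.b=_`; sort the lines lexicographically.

outcome vector order: (A.a,B.a,B.b)
|TSO outcomes| = 6

A.a=1 B.a=0 B.b=0
A.a=1 B.a=0 B.b=1
A.a=1 B.a=2 B.b=1
A.a=2 B.a=0 B.b=0
A.a=2 B.a=0 B.b=1
A.a=2 B.a=2 B.b=1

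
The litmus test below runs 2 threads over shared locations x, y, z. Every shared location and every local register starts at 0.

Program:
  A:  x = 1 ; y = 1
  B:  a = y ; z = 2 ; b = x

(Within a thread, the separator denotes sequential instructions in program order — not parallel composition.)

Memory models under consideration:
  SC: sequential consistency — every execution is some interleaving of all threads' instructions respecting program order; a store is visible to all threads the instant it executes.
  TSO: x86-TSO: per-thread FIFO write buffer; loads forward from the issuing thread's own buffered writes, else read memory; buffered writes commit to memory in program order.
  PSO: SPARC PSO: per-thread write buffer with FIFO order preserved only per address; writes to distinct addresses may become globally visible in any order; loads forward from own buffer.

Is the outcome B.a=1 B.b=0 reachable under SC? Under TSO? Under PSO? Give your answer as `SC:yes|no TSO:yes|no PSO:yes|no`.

SC:no TSO:no PSO:yes

outcome vector order: (B.a,B.b)
SC (3): 00, 01, 11
TSO (3): 00, 01, 11
PSO (4): 00, 01, 10, 11
target 10 ∈ {PSO}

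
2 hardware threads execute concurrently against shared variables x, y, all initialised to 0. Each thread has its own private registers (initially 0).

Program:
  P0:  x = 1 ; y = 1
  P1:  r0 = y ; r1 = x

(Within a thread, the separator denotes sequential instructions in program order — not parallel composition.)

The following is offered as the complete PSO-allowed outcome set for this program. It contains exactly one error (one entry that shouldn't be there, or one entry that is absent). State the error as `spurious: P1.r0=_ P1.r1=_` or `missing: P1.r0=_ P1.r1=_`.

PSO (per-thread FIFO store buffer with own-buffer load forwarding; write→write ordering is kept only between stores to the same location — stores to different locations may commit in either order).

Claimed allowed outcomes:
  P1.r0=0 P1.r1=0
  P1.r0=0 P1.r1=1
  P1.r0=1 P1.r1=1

outcome vector order: (P1.r0,P1.r1)
[PSO] allowed = {<0 0> <0 1> <1 0> <1 1>}
PSO∖claimed = {<1 0>}

missing: P1.r0=1 P1.r1=0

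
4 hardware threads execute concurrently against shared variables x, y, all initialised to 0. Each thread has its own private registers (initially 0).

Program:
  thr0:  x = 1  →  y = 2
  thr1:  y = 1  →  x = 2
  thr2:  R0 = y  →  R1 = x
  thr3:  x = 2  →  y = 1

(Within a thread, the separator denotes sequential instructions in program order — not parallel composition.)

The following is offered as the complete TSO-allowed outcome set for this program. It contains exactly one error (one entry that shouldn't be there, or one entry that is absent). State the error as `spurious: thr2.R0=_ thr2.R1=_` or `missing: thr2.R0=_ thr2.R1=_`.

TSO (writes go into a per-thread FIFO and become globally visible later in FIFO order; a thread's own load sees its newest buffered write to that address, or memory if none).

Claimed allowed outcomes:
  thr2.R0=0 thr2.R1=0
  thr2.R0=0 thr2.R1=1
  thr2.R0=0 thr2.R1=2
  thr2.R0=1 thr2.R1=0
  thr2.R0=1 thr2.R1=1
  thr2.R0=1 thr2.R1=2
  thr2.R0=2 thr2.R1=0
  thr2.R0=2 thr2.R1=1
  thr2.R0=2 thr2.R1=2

outcome vector order: (thr2.R0,thr2.R1)
TSO: 8 outcomes — {<0 0> <0 1> <0 2> <1 0> <1 1> <1 2> <2 1> <2 2>}
claimed∖TSO = {<2 0>}

spurious: thr2.R0=2 thr2.R1=0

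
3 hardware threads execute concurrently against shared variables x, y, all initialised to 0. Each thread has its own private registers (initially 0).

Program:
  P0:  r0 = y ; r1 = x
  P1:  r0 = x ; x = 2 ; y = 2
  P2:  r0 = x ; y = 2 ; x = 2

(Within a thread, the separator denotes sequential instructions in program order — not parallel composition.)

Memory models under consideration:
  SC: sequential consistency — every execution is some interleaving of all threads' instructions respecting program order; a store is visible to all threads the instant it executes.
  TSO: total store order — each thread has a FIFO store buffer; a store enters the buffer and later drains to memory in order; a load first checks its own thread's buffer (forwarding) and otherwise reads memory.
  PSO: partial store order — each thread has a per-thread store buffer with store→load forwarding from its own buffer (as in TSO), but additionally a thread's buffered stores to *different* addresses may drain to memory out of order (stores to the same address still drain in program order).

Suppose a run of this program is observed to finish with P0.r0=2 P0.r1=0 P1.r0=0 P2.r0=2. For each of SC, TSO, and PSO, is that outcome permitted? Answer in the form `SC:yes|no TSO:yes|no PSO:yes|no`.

SC:no TSO:no PSO:yes

outcome vector order: (P0.r0,P0.r1,P1.r0,P2.r0)
under SC → 0/0/0/0 0/0/0/2 0/0/2/0 0/2/0/0 0/2/0/2 0/2/2/0 2/0/0/0 2/0/2/0 2/2/0/0 2/2/0/2 2/2/2/0
under TSO → 0/0/0/0 0/0/0/2 0/0/2/0 0/2/0/0 0/2/0/2 0/2/2/0 2/0/0/0 2/0/2/0 2/2/0/0 2/2/0/2 2/2/2/0
under PSO → 0/0/0/0 0/0/0/2 0/0/2/0 0/2/0/0 0/2/0/2 0/2/2/0 2/0/0/0 2/0/0/2 2/0/2/0 2/2/0/0 2/2/0/2 2/2/2/0
target 2/0/0/2 ∈ {PSO}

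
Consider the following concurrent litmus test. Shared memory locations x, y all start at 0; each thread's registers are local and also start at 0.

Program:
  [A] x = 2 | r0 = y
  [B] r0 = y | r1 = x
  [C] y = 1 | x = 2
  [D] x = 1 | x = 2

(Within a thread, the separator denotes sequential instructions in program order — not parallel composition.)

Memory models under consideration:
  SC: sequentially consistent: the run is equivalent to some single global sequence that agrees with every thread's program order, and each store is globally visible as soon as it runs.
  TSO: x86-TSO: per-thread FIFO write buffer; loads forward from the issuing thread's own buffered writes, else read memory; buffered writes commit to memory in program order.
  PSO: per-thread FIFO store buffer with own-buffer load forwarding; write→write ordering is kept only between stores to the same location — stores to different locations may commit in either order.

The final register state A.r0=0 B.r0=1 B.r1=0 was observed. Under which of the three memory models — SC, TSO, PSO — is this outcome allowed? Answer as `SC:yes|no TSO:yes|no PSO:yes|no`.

outcome vector order: (A.r0,B.r0,B.r1)
SC (11): 0/0/0 0/0/1 0/0/2 0/1/1 0/1/2 1/0/0 1/0/1 1/0/2 1/1/0 1/1/1 1/1/2
TSO (12): 0/0/0 0/0/1 0/0/2 0/1/0 0/1/1 0/1/2 1/0/0 1/0/1 1/0/2 1/1/0 1/1/1 1/1/2
PSO (12): 0/0/0 0/0/1 0/0/2 0/1/0 0/1/1 0/1/2 1/0/0 1/0/1 1/0/2 1/1/0 1/1/1 1/1/2
target 0/1/0 ∈ {TSO,PSO}

SC:no TSO:yes PSO:yes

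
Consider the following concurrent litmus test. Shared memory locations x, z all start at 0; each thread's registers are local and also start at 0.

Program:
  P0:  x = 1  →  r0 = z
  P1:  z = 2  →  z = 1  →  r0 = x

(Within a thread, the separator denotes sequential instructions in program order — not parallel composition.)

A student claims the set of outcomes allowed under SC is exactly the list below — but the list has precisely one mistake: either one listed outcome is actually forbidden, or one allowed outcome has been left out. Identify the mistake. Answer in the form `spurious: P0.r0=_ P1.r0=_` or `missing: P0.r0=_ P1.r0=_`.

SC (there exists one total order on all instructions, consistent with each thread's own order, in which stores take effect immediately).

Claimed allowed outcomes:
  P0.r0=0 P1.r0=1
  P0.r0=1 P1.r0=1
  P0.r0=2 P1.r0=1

outcome vector order: (P0.r0,P1.r0)
SC (4): <0 1> <1 0> <1 1> <2 1>
SC∖claimed = {<1 0>}

missing: P0.r0=1 P1.r0=0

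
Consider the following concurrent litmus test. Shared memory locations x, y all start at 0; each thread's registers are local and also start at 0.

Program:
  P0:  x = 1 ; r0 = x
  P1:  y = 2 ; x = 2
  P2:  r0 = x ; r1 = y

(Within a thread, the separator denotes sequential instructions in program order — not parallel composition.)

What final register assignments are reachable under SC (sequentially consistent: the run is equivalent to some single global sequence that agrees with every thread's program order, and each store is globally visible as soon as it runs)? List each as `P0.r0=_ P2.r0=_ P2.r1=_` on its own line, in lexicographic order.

outcome vector order: (P0.r0,P2.r0,P2.r1)
|SC outcomes| = 10

P0.r0=1 P2.r0=0 P2.r1=0
P0.r0=1 P2.r0=0 P2.r1=2
P0.r0=1 P2.r0=1 P2.r1=0
P0.r0=1 P2.r0=1 P2.r1=2
P0.r0=1 P2.r0=2 P2.r1=2
P0.r0=2 P2.r0=0 P2.r1=0
P0.r0=2 P2.r0=0 P2.r1=2
P0.r0=2 P2.r0=1 P2.r1=0
P0.r0=2 P2.r0=1 P2.r1=2
P0.r0=2 P2.r0=2 P2.r1=2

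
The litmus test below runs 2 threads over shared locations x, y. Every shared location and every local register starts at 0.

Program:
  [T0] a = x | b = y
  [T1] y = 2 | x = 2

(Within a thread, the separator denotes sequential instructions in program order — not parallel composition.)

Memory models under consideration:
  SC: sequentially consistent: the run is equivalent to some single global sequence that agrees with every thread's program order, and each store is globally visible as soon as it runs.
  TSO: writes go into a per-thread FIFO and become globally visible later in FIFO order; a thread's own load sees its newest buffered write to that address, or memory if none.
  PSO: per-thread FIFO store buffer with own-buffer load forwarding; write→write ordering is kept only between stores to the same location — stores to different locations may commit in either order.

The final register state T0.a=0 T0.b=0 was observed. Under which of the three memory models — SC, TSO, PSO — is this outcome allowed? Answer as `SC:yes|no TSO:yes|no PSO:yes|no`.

outcome vector order: (T0.a,T0.b)
[SC] allowed = {<0 0>; <0 2>; <2 2>}
[TSO] allowed = {<0 0>; <0 2>; <2 2>}
[PSO] allowed = {<0 0>; <0 2>; <2 0>; <2 2>}
target <0 0> ∈ {SC,TSO,PSO}

SC:yes TSO:yes PSO:yes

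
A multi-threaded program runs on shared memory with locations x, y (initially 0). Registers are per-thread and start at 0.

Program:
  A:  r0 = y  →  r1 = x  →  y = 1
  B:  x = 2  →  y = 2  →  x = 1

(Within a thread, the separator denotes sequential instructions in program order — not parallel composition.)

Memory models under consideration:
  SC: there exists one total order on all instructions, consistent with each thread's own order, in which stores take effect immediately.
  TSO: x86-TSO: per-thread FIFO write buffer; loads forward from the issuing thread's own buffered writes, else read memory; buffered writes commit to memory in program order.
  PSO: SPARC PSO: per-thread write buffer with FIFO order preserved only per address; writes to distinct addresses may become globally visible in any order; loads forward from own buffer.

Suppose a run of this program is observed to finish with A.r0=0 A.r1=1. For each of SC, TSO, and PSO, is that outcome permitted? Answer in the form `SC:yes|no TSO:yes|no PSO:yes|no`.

outcome vector order: (A.r0,A.r1)
SC (5): 00 01 02 21 22
TSO (5): 00 01 02 21 22
PSO (6): 00 01 02 20 21 22
target 01 ∈ {SC,TSO,PSO}

SC:yes TSO:yes PSO:yes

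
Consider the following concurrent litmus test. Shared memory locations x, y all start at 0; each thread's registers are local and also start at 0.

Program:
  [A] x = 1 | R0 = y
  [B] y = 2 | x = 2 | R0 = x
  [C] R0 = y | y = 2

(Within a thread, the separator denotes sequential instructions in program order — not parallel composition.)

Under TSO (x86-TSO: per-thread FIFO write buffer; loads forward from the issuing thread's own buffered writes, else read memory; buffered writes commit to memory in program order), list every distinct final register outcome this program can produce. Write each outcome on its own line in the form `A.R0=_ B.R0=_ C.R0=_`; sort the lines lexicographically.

A.R0=0 B.R0=1 C.R0=0
A.R0=0 B.R0=1 C.R0=2
A.R0=0 B.R0=2 C.R0=0
A.R0=0 B.R0=2 C.R0=2
A.R0=2 B.R0=1 C.R0=0
A.R0=2 B.R0=1 C.R0=2
A.R0=2 B.R0=2 C.R0=0
A.R0=2 B.R0=2 C.R0=2

outcome vector order: (A.R0,B.R0,C.R0)
|TSO outcomes| = 8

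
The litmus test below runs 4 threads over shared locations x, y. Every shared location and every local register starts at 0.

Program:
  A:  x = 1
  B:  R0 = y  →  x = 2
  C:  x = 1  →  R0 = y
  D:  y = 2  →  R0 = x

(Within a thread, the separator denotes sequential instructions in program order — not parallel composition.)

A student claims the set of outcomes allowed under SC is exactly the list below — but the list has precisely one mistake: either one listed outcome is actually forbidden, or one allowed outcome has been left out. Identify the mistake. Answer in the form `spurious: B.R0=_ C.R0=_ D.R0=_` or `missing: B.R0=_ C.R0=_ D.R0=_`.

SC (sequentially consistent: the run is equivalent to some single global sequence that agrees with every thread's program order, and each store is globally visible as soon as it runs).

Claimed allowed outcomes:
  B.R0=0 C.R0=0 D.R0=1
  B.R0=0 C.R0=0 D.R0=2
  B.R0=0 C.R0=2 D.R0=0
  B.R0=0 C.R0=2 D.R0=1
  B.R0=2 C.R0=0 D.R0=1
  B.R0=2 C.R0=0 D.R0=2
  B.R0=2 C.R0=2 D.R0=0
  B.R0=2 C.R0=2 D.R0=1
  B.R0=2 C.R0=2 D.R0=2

missing: B.R0=0 C.R0=2 D.R0=2

outcome vector order: (B.R0,C.R0,D.R0)
[SC] allowed = {(0,0,1); (0,0,2); (0,2,0); (0,2,1); (0,2,2); (2,0,1); (2,0,2); (2,2,0); (2,2,1); (2,2,2)}
SC∖claimed = {(0,2,2)}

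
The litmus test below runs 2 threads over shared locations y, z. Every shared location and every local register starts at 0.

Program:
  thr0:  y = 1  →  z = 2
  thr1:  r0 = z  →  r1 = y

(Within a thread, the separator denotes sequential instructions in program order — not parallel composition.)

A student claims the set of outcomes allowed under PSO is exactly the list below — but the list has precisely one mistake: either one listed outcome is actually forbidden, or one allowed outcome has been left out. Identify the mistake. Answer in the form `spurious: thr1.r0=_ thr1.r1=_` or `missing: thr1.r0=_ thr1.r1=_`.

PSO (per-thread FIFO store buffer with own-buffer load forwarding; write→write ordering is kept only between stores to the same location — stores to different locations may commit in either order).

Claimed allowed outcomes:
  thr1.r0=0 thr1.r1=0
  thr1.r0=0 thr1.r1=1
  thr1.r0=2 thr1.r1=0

outcome vector order: (thr1.r0,thr1.r1)
PSO (4): <0 0> <0 1> <2 0> <2 1>
PSO∖claimed = {<2 1>}

missing: thr1.r0=2 thr1.r1=1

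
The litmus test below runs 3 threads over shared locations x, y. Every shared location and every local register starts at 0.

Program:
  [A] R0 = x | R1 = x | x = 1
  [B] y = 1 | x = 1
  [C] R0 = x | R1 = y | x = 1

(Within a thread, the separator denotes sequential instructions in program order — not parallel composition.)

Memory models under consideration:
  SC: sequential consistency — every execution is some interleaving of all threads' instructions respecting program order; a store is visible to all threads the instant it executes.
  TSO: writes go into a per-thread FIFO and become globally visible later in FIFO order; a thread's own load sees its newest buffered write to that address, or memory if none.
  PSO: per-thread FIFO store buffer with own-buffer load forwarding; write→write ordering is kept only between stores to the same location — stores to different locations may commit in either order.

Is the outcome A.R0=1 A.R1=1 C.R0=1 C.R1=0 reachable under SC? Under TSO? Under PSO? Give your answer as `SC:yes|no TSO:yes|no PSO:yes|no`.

outcome vector order: (A.R0,A.R1,C.R0,C.R1)
SC (10): 0000; 0001; 0010; 0011; 0100; 0101; 0111; 1100; 1101; 1111
TSO (10): 0000; 0001; 0010; 0011; 0100; 0101; 0111; 1100; 1101; 1111
PSO (12): 0000; 0001; 0010; 0011; 0100; 0101; 0110; 0111; 1100; 1101; 1110; 1111
target 1110 ∈ {PSO}

SC:no TSO:no PSO:yes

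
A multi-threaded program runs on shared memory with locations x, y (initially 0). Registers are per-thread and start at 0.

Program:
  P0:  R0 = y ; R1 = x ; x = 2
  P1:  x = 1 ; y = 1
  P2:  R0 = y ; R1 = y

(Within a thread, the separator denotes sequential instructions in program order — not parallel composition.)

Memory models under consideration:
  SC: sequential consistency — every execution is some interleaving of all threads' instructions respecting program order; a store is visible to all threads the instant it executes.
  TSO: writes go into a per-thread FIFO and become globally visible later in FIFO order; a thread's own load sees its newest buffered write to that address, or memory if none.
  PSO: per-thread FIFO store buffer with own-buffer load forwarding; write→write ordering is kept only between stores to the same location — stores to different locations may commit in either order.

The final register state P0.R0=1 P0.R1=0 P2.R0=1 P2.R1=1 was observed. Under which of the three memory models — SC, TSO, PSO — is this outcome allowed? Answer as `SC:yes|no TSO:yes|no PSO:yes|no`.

outcome vector order: (P0.R0,P0.R1,P2.R0,P2.R1)
SC: 9 outcomes — {0000 0001 0011 0100 0101 0111 1100 1101 1111}
TSO: 9 outcomes — {0000 0001 0011 0100 0101 0111 1100 1101 1111}
PSO: 12 outcomes — {0000 0001 0011 0100 0101 0111 1000 1001 1011 1100 1101 1111}
target 1011 ∈ {PSO}

SC:no TSO:no PSO:yes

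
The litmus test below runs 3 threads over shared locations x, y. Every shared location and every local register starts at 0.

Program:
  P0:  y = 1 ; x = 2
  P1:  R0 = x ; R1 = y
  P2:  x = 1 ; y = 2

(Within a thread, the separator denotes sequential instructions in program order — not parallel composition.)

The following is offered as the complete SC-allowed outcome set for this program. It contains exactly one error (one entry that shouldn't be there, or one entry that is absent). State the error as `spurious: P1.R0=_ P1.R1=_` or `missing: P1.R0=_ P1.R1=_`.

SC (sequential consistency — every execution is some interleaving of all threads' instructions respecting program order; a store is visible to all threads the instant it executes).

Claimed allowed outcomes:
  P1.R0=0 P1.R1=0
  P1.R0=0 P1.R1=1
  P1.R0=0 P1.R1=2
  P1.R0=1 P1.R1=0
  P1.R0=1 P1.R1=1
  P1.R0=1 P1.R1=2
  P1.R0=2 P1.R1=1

missing: P1.R0=2 P1.R1=2

outcome vector order: (P1.R0,P1.R1)
SC (8): 00, 01, 02, 10, 11, 12, 21, 22
SC∖claimed = {22}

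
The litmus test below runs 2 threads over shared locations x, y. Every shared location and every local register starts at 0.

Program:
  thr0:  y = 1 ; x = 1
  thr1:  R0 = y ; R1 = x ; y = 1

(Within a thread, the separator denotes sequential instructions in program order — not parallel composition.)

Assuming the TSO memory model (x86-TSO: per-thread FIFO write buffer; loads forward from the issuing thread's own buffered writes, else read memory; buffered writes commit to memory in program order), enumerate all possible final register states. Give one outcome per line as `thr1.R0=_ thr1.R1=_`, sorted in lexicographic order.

outcome vector order: (thr1.R0,thr1.R1)
|TSO outcomes| = 4

thr1.R0=0 thr1.R1=0
thr1.R0=0 thr1.R1=1
thr1.R0=1 thr1.R1=0
thr1.R0=1 thr1.R1=1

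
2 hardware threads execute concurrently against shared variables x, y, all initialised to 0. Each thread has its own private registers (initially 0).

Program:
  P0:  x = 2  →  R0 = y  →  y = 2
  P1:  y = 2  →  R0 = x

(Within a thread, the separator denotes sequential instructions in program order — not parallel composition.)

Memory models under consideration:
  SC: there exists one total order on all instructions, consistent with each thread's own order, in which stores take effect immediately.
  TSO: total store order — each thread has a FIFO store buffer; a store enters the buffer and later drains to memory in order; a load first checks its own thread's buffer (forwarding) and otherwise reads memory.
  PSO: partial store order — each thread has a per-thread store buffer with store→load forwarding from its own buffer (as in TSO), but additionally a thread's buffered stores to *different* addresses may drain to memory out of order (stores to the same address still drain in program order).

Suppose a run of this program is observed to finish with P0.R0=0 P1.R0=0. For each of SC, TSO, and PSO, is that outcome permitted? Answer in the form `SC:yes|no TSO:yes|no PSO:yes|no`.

SC:no TSO:yes PSO:yes

outcome vector order: (P0.R0,P1.R0)
[SC] allowed = {(0,2); (2,0); (2,2)}
[TSO] allowed = {(0,0); (0,2); (2,0); (2,2)}
[PSO] allowed = {(0,0); (0,2); (2,0); (2,2)}
target (0,0) ∈ {TSO,PSO}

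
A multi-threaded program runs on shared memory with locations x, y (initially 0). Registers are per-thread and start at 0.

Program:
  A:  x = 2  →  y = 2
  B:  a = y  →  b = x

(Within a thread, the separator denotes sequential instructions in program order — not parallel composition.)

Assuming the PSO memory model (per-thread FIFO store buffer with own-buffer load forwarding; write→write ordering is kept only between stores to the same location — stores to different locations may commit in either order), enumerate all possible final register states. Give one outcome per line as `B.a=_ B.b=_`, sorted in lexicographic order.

B.a=0 B.b=0
B.a=0 B.b=2
B.a=2 B.b=0
B.a=2 B.b=2

outcome vector order: (B.a,B.b)
|PSO outcomes| = 4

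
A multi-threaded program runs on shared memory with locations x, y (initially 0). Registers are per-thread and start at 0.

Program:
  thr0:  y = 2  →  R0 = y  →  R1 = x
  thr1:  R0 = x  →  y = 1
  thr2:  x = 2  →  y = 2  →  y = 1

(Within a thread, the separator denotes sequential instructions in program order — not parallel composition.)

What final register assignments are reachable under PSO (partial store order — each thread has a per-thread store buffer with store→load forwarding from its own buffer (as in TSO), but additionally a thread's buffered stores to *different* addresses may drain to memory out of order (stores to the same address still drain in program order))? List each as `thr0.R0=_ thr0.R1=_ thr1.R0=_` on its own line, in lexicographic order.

thr0.R0=1 thr0.R1=0 thr1.R0=0
thr0.R0=1 thr0.R1=0 thr1.R0=2
thr0.R0=1 thr0.R1=2 thr1.R0=0
thr0.R0=1 thr0.R1=2 thr1.R0=2
thr0.R0=2 thr0.R1=0 thr1.R0=0
thr0.R0=2 thr0.R1=0 thr1.R0=2
thr0.R0=2 thr0.R1=2 thr1.R0=0
thr0.R0=2 thr0.R1=2 thr1.R0=2

outcome vector order: (thr0.R0,thr0.R1,thr1.R0)
|PSO outcomes| = 8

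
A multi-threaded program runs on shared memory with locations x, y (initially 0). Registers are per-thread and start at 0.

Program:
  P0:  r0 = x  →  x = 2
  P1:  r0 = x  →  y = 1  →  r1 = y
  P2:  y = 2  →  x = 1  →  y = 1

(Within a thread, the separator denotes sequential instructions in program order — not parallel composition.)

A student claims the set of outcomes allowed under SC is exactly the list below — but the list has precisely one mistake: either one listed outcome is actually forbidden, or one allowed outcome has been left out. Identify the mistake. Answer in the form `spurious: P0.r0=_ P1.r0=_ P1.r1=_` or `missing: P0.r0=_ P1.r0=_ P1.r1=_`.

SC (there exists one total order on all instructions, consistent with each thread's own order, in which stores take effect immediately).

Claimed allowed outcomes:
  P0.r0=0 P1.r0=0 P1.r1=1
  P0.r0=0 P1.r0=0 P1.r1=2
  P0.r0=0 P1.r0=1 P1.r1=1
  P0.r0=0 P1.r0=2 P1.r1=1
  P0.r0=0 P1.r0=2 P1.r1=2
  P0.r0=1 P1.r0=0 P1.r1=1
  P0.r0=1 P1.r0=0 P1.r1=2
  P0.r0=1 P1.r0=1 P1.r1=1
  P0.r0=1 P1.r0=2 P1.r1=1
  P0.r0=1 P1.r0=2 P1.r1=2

spurious: P0.r0=1 P1.r0=2 P1.r1=2

outcome vector order: (P0.r0,P1.r0,P1.r1)
[SC] allowed = {(0,0,1), (0,0,2), (0,1,1), (0,2,1), (0,2,2), (1,0,1), (1,0,2), (1,1,1), (1,2,1)}
claimed∖SC = {(1,2,2)}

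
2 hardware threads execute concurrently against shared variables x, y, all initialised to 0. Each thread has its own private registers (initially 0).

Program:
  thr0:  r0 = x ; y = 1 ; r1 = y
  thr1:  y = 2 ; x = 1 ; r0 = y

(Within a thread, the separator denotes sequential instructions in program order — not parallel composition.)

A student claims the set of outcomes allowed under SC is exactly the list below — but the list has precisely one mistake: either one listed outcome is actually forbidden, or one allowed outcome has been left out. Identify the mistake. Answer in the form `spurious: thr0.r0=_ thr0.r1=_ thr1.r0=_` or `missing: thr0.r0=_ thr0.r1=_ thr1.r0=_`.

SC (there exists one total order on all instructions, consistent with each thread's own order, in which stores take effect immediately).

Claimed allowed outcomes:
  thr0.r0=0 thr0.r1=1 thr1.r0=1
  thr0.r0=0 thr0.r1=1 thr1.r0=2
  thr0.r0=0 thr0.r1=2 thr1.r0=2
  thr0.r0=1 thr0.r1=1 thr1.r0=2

outcome vector order: (thr0.r0,thr0.r1,thr1.r0)
under SC → <0 1 1> <0 1 2> <0 2 2> <1 1 1> <1 1 2>
SC∖claimed = {<1 1 1>}

missing: thr0.r0=1 thr0.r1=1 thr1.r0=1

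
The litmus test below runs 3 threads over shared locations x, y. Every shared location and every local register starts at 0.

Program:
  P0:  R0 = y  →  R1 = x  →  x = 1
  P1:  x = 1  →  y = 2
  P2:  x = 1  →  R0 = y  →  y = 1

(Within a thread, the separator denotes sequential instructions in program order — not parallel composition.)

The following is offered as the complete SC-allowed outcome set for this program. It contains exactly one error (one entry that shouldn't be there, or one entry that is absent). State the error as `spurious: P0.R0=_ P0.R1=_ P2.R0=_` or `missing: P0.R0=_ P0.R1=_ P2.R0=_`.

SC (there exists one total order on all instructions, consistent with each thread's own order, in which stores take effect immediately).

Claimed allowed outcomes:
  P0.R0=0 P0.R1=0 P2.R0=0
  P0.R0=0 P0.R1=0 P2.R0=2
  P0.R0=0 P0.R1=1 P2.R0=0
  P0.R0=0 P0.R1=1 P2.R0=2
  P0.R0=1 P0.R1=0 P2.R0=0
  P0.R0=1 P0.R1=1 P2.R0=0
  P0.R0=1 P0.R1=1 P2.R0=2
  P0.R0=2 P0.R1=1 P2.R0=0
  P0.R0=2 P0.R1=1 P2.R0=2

spurious: P0.R0=1 P0.R1=0 P2.R0=0

outcome vector order: (P0.R0,P0.R1,P2.R0)
SC: 8 outcomes — {(0,0,0); (0,0,2); (0,1,0); (0,1,2); (1,1,0); (1,1,2); (2,1,0); (2,1,2)}
claimed∖SC = {(1,0,0)}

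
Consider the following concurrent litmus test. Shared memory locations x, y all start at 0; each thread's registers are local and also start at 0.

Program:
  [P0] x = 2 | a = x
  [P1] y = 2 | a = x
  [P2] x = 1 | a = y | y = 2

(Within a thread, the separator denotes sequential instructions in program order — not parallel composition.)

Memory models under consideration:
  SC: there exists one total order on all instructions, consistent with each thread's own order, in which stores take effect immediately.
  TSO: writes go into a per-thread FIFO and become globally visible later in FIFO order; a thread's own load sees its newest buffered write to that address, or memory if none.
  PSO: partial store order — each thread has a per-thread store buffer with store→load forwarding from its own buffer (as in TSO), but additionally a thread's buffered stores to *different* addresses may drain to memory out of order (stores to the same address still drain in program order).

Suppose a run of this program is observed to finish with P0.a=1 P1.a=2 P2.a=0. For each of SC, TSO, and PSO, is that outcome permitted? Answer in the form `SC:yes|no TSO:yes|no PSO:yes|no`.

SC:no TSO:yes PSO:yes

outcome vector order: (P0.a,P1.a,P2.a)
under SC → (1,0,2), (1,1,0), (1,1,2), (1,2,2), (2,0,2), (2,1,0), (2,1,2), (2,2,0), (2,2,2)
under TSO → (1,0,0), (1,0,2), (1,1,0), (1,1,2), (1,2,0), (1,2,2), (2,0,0), (2,0,2), (2,1,0), (2,1,2), (2,2,0), (2,2,2)
under PSO → (1,0,0), (1,0,2), (1,1,0), (1,1,2), (1,2,0), (1,2,2), (2,0,0), (2,0,2), (2,1,0), (2,1,2), (2,2,0), (2,2,2)
target (1,2,0) ∈ {TSO,PSO}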